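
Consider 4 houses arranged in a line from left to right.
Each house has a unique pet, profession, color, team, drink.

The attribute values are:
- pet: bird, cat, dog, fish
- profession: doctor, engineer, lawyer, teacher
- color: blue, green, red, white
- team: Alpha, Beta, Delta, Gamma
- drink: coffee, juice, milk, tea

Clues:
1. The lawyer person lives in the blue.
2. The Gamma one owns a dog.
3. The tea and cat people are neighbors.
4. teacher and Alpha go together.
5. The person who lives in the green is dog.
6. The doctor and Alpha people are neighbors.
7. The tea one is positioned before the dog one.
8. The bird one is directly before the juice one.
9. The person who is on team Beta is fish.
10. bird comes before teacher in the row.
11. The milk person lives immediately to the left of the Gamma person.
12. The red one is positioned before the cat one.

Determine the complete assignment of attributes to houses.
Solution:

House | Pet | Profession | Color | Team | Drink
-----------------------------------------------
  1   | bird | doctor | red | Delta | tea
  2   | cat | teacher | white | Alpha | juice
  3   | fish | lawyer | blue | Beta | milk
  4   | dog | engineer | green | Gamma | coffee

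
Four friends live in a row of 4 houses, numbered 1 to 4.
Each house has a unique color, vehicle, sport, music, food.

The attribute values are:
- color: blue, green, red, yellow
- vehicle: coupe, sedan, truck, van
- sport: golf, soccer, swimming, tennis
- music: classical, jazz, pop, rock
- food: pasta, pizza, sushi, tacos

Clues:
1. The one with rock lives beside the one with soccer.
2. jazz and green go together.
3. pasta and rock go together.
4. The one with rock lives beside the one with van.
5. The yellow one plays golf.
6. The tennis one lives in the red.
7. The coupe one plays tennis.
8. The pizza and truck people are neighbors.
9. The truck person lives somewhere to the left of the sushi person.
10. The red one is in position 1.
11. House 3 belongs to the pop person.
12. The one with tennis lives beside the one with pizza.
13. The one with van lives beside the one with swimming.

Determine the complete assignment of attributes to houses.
Solution:

House | Color | Vehicle | Sport | Music | Food
----------------------------------------------
  1   | red | coupe | tennis | rock | pasta
  2   | green | van | soccer | jazz | pizza
  3   | blue | truck | swimming | pop | tacos
  4   | yellow | sedan | golf | classical | sushi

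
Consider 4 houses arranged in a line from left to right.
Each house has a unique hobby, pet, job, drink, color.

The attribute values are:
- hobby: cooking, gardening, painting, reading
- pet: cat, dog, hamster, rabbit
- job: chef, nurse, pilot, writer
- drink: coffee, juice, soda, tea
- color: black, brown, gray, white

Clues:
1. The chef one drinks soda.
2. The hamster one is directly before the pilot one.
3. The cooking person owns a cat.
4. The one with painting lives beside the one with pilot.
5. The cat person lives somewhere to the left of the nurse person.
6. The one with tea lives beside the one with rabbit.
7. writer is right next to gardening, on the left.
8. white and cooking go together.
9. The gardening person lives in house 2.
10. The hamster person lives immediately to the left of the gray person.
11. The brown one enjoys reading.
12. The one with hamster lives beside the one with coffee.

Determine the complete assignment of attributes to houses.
Solution:

House | Hobby | Pet | Job | Drink | Color
-----------------------------------------
  1   | painting | hamster | writer | tea | black
  2   | gardening | rabbit | pilot | coffee | gray
  3   | cooking | cat | chef | soda | white
  4   | reading | dog | nurse | juice | brown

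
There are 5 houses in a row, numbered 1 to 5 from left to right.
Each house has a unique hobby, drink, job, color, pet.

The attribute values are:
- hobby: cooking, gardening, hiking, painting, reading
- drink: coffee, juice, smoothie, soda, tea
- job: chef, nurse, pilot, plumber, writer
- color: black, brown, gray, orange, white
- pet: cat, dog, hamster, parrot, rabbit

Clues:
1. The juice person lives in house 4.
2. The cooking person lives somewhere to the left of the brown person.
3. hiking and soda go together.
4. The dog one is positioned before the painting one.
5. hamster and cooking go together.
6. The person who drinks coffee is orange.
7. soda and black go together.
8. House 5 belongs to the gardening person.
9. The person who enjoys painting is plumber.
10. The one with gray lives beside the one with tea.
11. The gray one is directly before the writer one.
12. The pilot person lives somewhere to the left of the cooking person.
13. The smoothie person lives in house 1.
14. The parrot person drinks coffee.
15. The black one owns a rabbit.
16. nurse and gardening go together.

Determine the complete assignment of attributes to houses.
Solution:

House | Hobby | Drink | Job | Color | Pet
-----------------------------------------
  1   | reading | smoothie | pilot | gray | dog
  2   | cooking | tea | writer | white | hamster
  3   | hiking | soda | chef | black | rabbit
  4   | painting | juice | plumber | brown | cat
  5   | gardening | coffee | nurse | orange | parrot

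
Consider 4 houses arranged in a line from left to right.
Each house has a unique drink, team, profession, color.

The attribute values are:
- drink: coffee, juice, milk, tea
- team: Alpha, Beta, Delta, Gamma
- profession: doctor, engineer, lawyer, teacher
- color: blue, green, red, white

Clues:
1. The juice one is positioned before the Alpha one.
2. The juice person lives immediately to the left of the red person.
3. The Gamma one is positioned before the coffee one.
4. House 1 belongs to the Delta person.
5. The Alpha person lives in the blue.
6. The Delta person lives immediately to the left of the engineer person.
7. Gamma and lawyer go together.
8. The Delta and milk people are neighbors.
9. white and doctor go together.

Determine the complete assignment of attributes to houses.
Solution:

House | Drink | Team | Profession | Color
-----------------------------------------
  1   | juice | Delta | doctor | white
  2   | milk | Beta | engineer | red
  3   | tea | Gamma | lawyer | green
  4   | coffee | Alpha | teacher | blue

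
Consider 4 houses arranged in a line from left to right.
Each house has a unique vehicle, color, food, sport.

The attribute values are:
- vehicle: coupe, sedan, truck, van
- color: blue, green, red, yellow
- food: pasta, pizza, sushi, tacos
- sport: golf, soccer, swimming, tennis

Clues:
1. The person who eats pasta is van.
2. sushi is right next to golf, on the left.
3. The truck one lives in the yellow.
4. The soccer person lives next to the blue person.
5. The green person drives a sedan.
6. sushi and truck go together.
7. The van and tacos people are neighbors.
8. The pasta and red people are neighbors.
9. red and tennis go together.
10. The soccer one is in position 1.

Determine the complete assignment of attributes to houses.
Solution:

House | Vehicle | Color | Food | Sport
--------------------------------------
  1   | truck | yellow | sushi | soccer
  2   | van | blue | pasta | golf
  3   | coupe | red | tacos | tennis
  4   | sedan | green | pizza | swimming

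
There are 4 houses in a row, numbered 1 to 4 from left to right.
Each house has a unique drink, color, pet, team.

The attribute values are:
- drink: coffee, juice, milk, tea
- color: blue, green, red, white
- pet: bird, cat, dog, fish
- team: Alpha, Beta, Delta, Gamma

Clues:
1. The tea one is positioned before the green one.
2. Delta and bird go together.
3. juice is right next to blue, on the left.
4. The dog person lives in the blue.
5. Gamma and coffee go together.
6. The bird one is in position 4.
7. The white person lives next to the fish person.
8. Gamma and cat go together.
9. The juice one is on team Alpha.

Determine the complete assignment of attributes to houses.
Solution:

House | Drink | Color | Pet | Team
----------------------------------
  1   | coffee | white | cat | Gamma
  2   | juice | red | fish | Alpha
  3   | tea | blue | dog | Beta
  4   | milk | green | bird | Delta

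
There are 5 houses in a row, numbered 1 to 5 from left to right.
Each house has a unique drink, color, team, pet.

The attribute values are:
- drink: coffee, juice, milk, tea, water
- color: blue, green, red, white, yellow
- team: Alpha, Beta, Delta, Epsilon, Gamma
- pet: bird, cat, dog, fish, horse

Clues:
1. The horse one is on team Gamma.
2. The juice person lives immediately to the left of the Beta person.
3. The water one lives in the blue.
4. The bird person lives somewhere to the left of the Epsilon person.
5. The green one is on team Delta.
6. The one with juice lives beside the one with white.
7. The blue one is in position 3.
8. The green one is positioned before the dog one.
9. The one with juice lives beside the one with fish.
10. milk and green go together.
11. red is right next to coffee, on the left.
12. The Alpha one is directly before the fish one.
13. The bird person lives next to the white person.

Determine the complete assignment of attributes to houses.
Solution:

House | Drink | Color | Team | Pet
----------------------------------
  1   | juice | red | Alpha | bird
  2   | coffee | white | Beta | fish
  3   | water | blue | Gamma | horse
  4   | milk | green | Delta | cat
  5   | tea | yellow | Epsilon | dog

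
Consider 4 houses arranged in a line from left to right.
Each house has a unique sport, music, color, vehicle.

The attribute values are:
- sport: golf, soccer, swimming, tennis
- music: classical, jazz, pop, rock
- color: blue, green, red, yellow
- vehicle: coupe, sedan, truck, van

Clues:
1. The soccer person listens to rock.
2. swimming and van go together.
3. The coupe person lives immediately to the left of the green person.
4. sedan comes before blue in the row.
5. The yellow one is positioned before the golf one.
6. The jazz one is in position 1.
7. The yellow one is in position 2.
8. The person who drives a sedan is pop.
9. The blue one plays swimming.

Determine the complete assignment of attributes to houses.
Solution:

House | Sport | Music | Color | Vehicle
---------------------------------------
  1   | tennis | jazz | red | truck
  2   | soccer | rock | yellow | coupe
  3   | golf | pop | green | sedan
  4   | swimming | classical | blue | van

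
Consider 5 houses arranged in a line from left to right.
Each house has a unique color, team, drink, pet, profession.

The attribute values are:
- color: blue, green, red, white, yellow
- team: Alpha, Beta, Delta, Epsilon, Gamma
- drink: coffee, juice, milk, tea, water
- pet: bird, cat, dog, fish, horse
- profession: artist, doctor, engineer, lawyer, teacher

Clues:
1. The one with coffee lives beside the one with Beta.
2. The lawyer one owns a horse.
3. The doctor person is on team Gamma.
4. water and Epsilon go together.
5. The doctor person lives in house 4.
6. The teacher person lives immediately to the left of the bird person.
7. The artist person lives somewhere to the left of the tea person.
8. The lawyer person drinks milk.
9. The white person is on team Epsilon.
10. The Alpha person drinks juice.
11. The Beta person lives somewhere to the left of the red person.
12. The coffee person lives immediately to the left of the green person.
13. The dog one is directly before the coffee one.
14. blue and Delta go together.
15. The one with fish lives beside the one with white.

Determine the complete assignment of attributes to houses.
Solution:

House | Color | Team | Drink | Pet | Profession
-----------------------------------------------
  1   | yellow | Alpha | juice | dog | teacher
  2   | blue | Delta | coffee | bird | artist
  3   | green | Beta | milk | horse | lawyer
  4   | red | Gamma | tea | fish | doctor
  5   | white | Epsilon | water | cat | engineer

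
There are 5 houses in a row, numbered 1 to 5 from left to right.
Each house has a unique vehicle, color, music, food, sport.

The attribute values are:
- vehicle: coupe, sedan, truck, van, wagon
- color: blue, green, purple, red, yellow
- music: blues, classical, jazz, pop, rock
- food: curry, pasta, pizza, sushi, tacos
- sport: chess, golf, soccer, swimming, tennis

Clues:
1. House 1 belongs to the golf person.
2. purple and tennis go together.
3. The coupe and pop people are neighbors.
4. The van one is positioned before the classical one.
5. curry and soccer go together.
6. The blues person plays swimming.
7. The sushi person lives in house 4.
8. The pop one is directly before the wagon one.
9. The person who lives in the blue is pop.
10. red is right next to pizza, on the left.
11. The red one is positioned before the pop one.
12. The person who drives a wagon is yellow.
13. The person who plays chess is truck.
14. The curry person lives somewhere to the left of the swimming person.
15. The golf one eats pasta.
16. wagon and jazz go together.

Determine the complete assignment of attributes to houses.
Solution:

House | Vehicle | Color | Music | Food | Sport
----------------------------------------------
  1   | coupe | red | rock | pasta | golf
  2   | truck | blue | pop | pizza | chess
  3   | wagon | yellow | jazz | curry | soccer
  4   | van | green | blues | sushi | swimming
  5   | sedan | purple | classical | tacos | tennis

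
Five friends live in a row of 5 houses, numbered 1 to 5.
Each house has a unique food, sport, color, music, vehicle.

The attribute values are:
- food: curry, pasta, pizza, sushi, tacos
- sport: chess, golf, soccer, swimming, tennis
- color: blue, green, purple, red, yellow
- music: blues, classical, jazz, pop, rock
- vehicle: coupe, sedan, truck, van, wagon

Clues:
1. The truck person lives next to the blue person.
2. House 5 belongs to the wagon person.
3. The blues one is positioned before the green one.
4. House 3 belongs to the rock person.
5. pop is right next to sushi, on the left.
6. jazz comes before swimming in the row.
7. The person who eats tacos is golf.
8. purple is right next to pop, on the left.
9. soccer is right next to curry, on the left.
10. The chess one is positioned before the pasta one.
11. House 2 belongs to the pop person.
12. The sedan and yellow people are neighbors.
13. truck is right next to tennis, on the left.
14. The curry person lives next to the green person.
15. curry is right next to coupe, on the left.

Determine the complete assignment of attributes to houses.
Solution:

House | Food | Sport | Color | Music | Vehicle
----------------------------------------------
  1   | pizza | soccer | purple | blues | truck
  2   | curry | tennis | blue | pop | van
  3   | sushi | chess | green | rock | coupe
  4   | tacos | golf | red | jazz | sedan
  5   | pasta | swimming | yellow | classical | wagon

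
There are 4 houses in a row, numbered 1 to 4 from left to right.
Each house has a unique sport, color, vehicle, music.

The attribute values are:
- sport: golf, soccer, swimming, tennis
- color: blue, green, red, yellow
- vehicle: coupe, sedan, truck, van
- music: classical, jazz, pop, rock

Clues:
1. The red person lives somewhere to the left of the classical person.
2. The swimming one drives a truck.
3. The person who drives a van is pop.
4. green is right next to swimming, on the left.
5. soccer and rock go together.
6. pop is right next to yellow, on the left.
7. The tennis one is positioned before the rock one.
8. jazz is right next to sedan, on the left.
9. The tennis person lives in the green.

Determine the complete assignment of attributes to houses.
Solution:

House | Sport | Color | Vehicle | Music
---------------------------------------
  1   | tennis | green | van | pop
  2   | swimming | yellow | truck | jazz
  3   | soccer | red | sedan | rock
  4   | golf | blue | coupe | classical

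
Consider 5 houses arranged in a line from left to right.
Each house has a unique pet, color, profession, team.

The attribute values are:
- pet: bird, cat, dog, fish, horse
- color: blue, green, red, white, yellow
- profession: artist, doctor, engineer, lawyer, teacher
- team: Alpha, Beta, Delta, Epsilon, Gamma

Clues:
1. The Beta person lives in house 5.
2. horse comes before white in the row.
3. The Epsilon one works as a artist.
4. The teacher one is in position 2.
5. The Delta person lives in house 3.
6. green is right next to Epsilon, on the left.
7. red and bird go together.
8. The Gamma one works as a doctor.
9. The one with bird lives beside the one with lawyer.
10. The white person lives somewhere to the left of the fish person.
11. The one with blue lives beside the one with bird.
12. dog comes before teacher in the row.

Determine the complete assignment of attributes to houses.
Solution:

House | Pet | Color | Profession | Team
---------------------------------------
  1   | dog | blue | doctor | Gamma
  2   | bird | red | teacher | Alpha
  3   | horse | green | lawyer | Delta
  4   | cat | white | artist | Epsilon
  5   | fish | yellow | engineer | Beta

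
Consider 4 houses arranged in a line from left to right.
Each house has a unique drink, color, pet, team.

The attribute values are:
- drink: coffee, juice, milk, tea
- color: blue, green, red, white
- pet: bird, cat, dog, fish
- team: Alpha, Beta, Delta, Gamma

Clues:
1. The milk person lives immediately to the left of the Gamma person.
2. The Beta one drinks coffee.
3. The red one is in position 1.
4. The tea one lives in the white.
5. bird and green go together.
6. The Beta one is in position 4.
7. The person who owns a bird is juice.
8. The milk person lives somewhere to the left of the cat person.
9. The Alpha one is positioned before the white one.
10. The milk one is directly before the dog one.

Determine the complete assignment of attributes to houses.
Solution:

House | Drink | Color | Pet | Team
----------------------------------
  1   | milk | red | fish | Alpha
  2   | tea | white | dog | Gamma
  3   | juice | green | bird | Delta
  4   | coffee | blue | cat | Beta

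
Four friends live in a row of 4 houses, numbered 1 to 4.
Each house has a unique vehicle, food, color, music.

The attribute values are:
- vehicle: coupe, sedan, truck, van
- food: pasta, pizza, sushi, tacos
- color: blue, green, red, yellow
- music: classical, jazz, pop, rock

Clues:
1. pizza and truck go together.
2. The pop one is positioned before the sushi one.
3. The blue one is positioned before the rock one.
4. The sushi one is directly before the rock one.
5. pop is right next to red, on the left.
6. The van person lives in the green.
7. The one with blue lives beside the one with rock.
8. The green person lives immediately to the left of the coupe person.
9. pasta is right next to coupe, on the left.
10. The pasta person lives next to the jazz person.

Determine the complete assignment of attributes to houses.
Solution:

House | Vehicle | Food | Color | Music
--------------------------------------
  1   | van | pasta | green | pop
  2   | coupe | tacos | red | jazz
  3   | sedan | sushi | blue | classical
  4   | truck | pizza | yellow | rock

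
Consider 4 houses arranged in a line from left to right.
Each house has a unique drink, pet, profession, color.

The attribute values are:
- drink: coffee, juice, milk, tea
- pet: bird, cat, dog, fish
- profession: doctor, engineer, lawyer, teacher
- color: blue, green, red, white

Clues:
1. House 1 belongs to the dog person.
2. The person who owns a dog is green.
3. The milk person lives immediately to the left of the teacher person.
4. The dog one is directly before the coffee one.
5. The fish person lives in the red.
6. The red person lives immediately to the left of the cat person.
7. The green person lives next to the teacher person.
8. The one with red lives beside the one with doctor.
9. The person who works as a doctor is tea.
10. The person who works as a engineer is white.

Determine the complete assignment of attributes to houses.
Solution:

House | Drink | Pet | Profession | Color
----------------------------------------
  1   | milk | dog | lawyer | green
  2   | coffee | fish | teacher | red
  3   | tea | cat | doctor | blue
  4   | juice | bird | engineer | white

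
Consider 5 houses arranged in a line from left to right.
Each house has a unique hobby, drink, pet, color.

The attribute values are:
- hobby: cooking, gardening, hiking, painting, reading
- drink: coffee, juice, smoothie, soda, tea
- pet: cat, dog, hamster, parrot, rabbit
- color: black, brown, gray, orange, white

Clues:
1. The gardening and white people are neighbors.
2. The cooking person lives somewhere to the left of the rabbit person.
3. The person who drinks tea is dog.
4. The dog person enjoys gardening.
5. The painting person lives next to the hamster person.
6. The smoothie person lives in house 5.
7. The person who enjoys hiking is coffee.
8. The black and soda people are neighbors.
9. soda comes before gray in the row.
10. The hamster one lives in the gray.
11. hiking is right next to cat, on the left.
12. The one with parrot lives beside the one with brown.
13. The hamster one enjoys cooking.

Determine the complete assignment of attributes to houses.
Solution:

House | Hobby | Drink | Pet | Color
-----------------------------------
  1   | hiking | coffee | parrot | black
  2   | painting | soda | cat | brown
  3   | cooking | juice | hamster | gray
  4   | gardening | tea | dog | orange
  5   | reading | smoothie | rabbit | white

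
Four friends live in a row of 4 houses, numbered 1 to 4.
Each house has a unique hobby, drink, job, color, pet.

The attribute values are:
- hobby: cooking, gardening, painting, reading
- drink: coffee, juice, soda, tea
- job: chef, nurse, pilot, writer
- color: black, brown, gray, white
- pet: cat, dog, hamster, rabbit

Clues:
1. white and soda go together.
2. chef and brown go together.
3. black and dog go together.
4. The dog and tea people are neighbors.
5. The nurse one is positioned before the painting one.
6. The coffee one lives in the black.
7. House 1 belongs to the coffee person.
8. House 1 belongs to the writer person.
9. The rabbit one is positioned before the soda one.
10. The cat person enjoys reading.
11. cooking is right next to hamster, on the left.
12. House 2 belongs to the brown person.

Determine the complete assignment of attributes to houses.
Solution:

House | Hobby | Drink | Job | Color | Pet
-----------------------------------------
  1   | gardening | coffee | writer | black | dog
  2   | reading | tea | chef | brown | cat
  3   | cooking | juice | nurse | gray | rabbit
  4   | painting | soda | pilot | white | hamster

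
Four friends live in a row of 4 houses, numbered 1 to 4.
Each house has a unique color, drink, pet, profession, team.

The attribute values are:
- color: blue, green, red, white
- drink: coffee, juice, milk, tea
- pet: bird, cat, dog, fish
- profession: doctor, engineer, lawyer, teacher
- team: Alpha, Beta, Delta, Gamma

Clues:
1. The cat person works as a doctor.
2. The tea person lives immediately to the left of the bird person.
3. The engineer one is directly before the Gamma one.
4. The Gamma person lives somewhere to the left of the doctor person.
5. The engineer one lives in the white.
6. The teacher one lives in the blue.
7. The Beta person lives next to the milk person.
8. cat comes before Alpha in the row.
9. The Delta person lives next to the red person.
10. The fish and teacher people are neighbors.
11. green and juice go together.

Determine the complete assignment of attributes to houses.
Solution:

House | Color | Drink | Pet | Profession | Team
-----------------------------------------------
  1   | white | tea | fish | engineer | Beta
  2   | blue | milk | bird | teacher | Gamma
  3   | green | juice | cat | doctor | Delta
  4   | red | coffee | dog | lawyer | Alpha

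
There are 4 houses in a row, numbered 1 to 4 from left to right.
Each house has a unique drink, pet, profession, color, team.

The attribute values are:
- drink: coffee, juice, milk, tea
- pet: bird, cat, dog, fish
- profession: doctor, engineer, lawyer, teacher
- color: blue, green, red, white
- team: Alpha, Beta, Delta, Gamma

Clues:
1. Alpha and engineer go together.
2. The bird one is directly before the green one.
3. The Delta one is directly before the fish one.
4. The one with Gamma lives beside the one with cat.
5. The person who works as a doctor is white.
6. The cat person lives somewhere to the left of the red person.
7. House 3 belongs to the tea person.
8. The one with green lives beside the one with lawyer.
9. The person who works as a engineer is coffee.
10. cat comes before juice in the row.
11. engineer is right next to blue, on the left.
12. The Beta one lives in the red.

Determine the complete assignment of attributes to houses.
Solution:

House | Drink | Pet | Profession | Color | Team
-----------------------------------------------
  1   | milk | bird | doctor | white | Gamma
  2   | coffee | cat | engineer | green | Alpha
  3   | tea | dog | lawyer | blue | Delta
  4   | juice | fish | teacher | red | Beta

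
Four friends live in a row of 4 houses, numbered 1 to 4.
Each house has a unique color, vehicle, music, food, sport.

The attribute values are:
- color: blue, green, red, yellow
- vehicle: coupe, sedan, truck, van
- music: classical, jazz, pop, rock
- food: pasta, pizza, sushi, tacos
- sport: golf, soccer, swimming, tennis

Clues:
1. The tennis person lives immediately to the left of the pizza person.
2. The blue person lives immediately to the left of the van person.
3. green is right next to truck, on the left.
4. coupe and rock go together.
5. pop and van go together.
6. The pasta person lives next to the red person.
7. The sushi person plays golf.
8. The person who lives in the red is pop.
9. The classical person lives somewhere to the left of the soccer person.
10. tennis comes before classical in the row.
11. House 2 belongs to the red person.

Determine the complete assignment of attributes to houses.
Solution:

House | Color | Vehicle | Music | Food | Sport
----------------------------------------------
  1   | blue | coupe | rock | pasta | tennis
  2   | red | van | pop | pizza | swimming
  3   | green | sedan | classical | sushi | golf
  4   | yellow | truck | jazz | tacos | soccer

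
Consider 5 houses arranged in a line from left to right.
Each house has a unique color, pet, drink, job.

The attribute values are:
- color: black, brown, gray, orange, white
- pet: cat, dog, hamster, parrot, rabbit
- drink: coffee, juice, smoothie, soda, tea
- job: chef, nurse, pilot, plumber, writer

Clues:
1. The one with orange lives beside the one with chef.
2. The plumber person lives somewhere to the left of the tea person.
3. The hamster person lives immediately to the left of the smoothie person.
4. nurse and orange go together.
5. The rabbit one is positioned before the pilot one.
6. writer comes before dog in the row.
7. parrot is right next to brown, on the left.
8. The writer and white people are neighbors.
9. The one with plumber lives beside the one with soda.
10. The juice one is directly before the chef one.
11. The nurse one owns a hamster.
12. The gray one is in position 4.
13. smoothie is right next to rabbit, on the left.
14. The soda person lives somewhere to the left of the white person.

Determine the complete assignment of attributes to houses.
Solution:

House | Color | Pet | Drink | Job
---------------------------------
  1   | orange | hamster | juice | nurse
  2   | black | parrot | smoothie | chef
  3   | brown | rabbit | coffee | plumber
  4   | gray | cat | soda | writer
  5   | white | dog | tea | pilot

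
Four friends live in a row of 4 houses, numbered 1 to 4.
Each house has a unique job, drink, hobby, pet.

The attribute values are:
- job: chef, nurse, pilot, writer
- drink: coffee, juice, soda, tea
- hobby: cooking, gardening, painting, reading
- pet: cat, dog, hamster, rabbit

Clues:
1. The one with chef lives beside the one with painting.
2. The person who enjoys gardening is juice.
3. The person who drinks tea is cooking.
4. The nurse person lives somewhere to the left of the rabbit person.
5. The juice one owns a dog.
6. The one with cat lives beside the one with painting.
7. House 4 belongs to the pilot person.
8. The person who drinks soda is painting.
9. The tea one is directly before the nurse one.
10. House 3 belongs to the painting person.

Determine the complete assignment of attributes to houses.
Solution:

House | Job | Drink | Hobby | Pet
---------------------------------
  1   | writer | juice | gardening | dog
  2   | chef | tea | cooking | cat
  3   | nurse | soda | painting | hamster
  4   | pilot | coffee | reading | rabbit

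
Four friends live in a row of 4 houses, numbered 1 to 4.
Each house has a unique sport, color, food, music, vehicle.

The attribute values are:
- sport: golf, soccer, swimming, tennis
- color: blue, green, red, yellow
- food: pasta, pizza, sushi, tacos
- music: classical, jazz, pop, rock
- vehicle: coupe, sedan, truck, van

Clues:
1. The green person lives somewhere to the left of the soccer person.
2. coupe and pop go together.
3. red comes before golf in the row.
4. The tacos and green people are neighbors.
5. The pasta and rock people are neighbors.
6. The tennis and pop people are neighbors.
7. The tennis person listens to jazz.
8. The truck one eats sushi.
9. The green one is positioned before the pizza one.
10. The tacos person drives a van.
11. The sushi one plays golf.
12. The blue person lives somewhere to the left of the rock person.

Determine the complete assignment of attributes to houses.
Solution:

House | Sport | Color | Food | Music | Vehicle
----------------------------------------------
  1   | tennis | blue | tacos | jazz | van
  2   | swimming | green | pasta | pop | coupe
  3   | soccer | red | pizza | rock | sedan
  4   | golf | yellow | sushi | classical | truck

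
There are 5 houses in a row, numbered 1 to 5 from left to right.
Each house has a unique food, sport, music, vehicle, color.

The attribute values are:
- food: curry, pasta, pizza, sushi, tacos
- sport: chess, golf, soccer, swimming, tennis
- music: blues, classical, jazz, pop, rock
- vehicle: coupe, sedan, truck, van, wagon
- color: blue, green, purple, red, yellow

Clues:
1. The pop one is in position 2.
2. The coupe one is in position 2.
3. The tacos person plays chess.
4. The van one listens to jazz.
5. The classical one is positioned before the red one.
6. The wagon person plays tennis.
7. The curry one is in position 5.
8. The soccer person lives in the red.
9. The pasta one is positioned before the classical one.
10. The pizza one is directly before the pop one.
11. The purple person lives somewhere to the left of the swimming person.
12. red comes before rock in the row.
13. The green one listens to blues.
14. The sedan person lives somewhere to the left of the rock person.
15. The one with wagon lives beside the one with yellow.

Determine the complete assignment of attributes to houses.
Solution:

House | Food | Sport | Music | Vehicle | Color
----------------------------------------------
  1   | pizza | tennis | blues | wagon | green
  2   | pasta | golf | pop | coupe | yellow
  3   | tacos | chess | classical | sedan | purple
  4   | sushi | soccer | jazz | van | red
  5   | curry | swimming | rock | truck | blue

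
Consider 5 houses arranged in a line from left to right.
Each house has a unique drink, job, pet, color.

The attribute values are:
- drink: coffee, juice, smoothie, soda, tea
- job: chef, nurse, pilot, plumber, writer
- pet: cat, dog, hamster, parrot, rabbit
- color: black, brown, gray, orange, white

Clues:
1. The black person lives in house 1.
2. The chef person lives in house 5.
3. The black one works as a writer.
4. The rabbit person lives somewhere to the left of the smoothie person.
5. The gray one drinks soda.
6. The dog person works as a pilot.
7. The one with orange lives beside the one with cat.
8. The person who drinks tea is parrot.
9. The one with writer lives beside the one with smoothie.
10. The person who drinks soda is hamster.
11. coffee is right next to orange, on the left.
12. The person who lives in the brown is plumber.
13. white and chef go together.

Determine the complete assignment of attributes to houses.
Solution:

House | Drink | Job | Pet | Color
---------------------------------
  1   | coffee | writer | rabbit | black
  2   | smoothie | pilot | dog | orange
  3   | juice | plumber | cat | brown
  4   | soda | nurse | hamster | gray
  5   | tea | chef | parrot | white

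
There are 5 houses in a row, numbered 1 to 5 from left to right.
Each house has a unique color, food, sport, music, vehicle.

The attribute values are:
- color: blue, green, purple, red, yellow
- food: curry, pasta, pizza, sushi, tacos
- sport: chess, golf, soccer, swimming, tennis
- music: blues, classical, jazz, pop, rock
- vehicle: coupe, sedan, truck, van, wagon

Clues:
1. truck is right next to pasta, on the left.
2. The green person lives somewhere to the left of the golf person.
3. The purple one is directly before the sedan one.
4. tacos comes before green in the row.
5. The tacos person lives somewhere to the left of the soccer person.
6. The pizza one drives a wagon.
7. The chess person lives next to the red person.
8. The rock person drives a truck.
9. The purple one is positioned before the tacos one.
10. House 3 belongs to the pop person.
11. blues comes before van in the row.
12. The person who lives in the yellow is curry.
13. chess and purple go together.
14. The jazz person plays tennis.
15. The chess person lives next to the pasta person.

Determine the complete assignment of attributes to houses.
Solution:

House | Color | Food | Sport | Music | Vehicle
----------------------------------------------
  1   | purple | sushi | chess | rock | truck
  2   | red | pasta | tennis | jazz | sedan
  3   | blue | tacos | swimming | pop | coupe
  4   | green | pizza | soccer | blues | wagon
  5   | yellow | curry | golf | classical | van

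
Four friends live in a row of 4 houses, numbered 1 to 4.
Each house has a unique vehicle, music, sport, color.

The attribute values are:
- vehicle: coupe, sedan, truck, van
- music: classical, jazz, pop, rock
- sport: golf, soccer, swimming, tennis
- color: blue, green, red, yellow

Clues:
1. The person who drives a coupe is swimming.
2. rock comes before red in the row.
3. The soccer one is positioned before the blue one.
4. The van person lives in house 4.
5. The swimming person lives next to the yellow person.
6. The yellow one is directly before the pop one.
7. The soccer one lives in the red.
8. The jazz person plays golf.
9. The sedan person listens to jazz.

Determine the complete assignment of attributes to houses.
Solution:

House | Vehicle | Music | Sport | Color
---------------------------------------
  1   | coupe | rock | swimming | green
  2   | sedan | jazz | golf | yellow
  3   | truck | pop | soccer | red
  4   | van | classical | tennis | blue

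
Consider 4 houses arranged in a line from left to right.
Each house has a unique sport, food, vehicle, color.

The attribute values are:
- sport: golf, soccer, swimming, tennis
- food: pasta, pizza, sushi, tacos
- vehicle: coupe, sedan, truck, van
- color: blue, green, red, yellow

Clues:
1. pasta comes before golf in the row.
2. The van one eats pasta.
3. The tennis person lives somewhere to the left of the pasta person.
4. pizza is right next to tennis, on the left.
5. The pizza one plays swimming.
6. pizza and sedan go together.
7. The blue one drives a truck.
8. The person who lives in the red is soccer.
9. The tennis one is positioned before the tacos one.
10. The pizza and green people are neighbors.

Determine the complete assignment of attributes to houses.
Solution:

House | Sport | Food | Vehicle | Color
--------------------------------------
  1   | swimming | pizza | sedan | yellow
  2   | tennis | sushi | coupe | green
  3   | soccer | pasta | van | red
  4   | golf | tacos | truck | blue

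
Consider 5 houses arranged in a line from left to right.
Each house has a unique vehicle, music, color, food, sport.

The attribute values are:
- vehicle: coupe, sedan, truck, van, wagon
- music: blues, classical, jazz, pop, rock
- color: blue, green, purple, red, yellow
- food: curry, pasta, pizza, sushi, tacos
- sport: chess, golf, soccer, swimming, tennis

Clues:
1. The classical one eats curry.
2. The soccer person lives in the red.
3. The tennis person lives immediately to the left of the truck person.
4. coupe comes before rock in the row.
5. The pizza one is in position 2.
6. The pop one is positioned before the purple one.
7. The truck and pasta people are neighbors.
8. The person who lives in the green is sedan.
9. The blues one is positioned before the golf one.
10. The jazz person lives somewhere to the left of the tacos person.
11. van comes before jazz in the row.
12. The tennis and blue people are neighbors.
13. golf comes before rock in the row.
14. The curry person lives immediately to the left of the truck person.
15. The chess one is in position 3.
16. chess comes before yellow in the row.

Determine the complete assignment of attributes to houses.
Solution:

House | Vehicle | Music | Color | Food | Sport
----------------------------------------------
  1   | sedan | classical | green | curry | tennis
  2   | truck | pop | blue | pizza | swimming
  3   | van | blues | purple | pasta | chess
  4   | coupe | jazz | yellow | sushi | golf
  5   | wagon | rock | red | tacos | soccer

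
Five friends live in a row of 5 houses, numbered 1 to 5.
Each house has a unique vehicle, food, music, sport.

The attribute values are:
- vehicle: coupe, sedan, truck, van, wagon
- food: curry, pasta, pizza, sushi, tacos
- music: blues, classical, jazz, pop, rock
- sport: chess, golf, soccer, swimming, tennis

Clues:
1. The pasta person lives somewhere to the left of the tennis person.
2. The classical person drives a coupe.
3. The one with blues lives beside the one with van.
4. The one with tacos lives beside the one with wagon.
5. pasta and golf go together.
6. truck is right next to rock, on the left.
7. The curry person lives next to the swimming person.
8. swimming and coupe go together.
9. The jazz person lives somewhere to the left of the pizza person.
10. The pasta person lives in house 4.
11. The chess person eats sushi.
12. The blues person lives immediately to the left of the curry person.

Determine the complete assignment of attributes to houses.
Solution:

House | Vehicle | Food | Music | Sport
--------------------------------------
  1   | truck | sushi | blues | chess
  2   | van | curry | rock | soccer
  3   | coupe | tacos | classical | swimming
  4   | wagon | pasta | jazz | golf
  5   | sedan | pizza | pop | tennis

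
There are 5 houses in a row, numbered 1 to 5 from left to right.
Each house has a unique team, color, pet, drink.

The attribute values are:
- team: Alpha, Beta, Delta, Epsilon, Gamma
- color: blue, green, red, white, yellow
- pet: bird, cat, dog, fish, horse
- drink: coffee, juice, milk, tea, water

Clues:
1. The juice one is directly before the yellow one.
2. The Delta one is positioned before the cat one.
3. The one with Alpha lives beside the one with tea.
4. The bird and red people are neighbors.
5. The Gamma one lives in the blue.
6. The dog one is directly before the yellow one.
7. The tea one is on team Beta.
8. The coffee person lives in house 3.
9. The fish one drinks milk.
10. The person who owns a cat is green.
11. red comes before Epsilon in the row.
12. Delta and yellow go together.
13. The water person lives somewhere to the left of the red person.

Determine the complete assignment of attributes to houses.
Solution:

House | Team | Color | Pet | Drink
----------------------------------
  1   | Gamma | blue | dog | juice
  2   | Delta | yellow | bird | water
  3   | Alpha | red | horse | coffee
  4   | Beta | green | cat | tea
  5   | Epsilon | white | fish | milk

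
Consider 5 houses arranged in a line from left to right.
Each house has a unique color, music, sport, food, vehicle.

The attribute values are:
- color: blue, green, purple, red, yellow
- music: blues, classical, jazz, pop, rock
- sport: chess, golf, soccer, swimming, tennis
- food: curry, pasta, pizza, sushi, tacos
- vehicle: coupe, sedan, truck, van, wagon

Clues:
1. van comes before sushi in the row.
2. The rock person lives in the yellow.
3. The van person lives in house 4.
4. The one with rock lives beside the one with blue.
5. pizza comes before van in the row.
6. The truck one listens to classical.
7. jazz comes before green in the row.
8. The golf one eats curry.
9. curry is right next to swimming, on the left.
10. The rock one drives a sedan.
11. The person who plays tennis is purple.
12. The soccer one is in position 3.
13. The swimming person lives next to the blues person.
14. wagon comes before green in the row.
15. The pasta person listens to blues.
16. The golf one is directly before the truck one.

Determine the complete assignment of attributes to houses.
Solution:

House | Color | Music | Sport | Food | Vehicle
----------------------------------------------
  1   | yellow | rock | golf | curry | sedan
  2   | blue | classical | swimming | pizza | truck
  3   | red | blues | soccer | pasta | wagon
  4   | purple | jazz | tennis | tacos | van
  5   | green | pop | chess | sushi | coupe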